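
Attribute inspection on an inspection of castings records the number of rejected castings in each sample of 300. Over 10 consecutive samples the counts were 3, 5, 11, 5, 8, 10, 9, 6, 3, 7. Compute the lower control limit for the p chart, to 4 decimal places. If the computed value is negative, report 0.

p̄ = Σdᵢ / (k·n) = 67 / (10 × 300) = 0.02233
LCL = p̄ − 3·√(p̄(1−p̄)/n) = 0.02233 − 3 × 0.00853 = -0.00326 → 0 (negative, so LCL = 0)

0.0000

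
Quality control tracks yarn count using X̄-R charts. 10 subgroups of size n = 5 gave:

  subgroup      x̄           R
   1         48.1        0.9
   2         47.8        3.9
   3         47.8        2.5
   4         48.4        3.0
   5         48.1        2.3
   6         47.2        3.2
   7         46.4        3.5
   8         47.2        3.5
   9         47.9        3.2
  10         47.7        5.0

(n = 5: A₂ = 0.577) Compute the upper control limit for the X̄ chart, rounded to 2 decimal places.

X̄̄ = (48.1 + 47.8 + 47.8 + 48.4 + 48.1 + 47.2 + 46.4 + 47.2 + 47.9 + 47.7) / 10 = 476.6000 / 10 = 47.6600
R̄ = (0.9 + 3.9 + 2.5 + 3.0 + 2.3 + 3.2 + 3.5 + 3.5 + 3.2 + 5.0) / 10 = 31.0000 / 10 = 3.1000
UCL = X̄̄ + A₂·R̄ = 47.6600 + 0.577 × 3.1000 = 49.4487

49.45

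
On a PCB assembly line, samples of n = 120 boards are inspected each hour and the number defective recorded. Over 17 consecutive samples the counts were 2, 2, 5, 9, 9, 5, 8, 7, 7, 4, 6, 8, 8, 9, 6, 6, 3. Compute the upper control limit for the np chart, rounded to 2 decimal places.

13.35

p̄ = Σdᵢ / (k·n) = 104 / (17 × 120) = 0.05098
UCL = np̄ + 3·√(np̄(1−p̄)) = 6.1176 + 3 × √(6.1176×0.94902) = 6.1176 + 3 × 2.4095 = 13.3462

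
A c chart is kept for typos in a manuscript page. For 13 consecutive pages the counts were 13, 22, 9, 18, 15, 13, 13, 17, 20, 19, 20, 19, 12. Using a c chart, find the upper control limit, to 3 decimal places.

c̄ = (13 + 22 + 9 + 18 + 15 + 13 + 13 + 17 + 20 + 19 + 20 + 19 + 12) / 13 = 210 / 13 = 16.1538
UCL = c̄ + 3√c̄ = 16.1538 + 3 × √16.1538 = 16.1538 + 3 × 4.0192 = 28.2114

28.211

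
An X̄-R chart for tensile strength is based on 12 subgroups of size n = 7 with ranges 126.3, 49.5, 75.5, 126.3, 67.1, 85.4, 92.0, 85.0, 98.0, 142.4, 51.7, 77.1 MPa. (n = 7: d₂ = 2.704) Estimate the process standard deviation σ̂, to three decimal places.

R̄ = (126.3 + 49.5 + 75.5 + 126.3 + 67.1 + 85.4 + 92.0 + 85.0 + 98.0 + 142.4 + 51.7 + 77.1) / 12 = 89.6917
σ̂ = R̄ / d₂ = 89.6917 / 2.704 = 33.1700

33.170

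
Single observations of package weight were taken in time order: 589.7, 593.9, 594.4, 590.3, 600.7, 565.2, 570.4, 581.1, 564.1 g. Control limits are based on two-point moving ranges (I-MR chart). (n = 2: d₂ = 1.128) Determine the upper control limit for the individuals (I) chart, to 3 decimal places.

X̄ = (589.7 + 593.9 + 594.4 + 590.3 + 600.7 + 565.2 + 570.4 + 581.1 + 564.1) / 9 = 583.3111
Moving ranges: 4.2, 0.5, 4.1, 10.4, 35.5, 5.2, 10.7, 17.0; M̄R̄ = 87.6000 / 8 = 10.9500
UCL = X̄ + 3·M̄R̄/d₂ = 583.3111 + 3 × 10.9500 / 1.128 = 612.4335

612.433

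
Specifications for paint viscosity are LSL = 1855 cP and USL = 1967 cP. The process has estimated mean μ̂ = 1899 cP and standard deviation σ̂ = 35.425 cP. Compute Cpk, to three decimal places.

0.414

Cpu = (USL − μ̂) / (3σ̂) = (1967 − 1899) / (3 × 35.425) = 0.6398; Cpl = (μ̂ − LSL) / (3σ̂) = (1899 − 1855) / (3 × 35.425) = 0.4140; Cpk = min(Cpu, Cpl) = 0.4140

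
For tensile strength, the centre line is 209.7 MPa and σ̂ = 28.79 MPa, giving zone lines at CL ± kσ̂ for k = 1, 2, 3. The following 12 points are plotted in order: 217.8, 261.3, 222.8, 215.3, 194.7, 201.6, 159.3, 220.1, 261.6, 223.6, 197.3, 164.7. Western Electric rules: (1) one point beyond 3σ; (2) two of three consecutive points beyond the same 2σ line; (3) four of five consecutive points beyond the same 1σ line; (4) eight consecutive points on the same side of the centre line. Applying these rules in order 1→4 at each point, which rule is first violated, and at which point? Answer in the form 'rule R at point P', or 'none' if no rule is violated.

Zone of each point (C = within 1σ̂, B = 1σ̂–2σ̂, A = 2σ̂–3σ̂, * = beyond 3σ̂; sign = side of CL): 1:+C, 2:+B, 3:+C, 4:+C, 5:-C, 6:-C, 7:-B, 8:+C, 9:+B, 10:+C, 11:-C, 12:-B
No rule fires across all 12 points.

none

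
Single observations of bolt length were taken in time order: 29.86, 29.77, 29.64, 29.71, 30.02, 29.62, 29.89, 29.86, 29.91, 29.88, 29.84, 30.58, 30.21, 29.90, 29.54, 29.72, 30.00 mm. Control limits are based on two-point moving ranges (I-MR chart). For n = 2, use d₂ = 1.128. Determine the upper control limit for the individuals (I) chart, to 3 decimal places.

30.488

X̄ = (29.86 + 29.77 + 29.64 + 29.71 + 30.02 + 29.62 + 29.89 + 29.86 + 29.91 + 29.88 + 29.84 + 30.58 + 30.21 + 29.90 + 29.54 + 29.72 + 30.00) / 17 = 29.8794
Moving ranges: 0.09, 0.13, 0.07, 0.31, 0.40, 0.27, 0.03, 0.05, 0.03, 0.04, 0.74, 0.37, 0.31, 0.36, 0.18, 0.28; M̄R̄ = 3.6600 / 16 = 0.2288
UCL = X̄ + 3·M̄R̄/d₂ = 29.8794 + 3 × 0.2288 / 1.128 = 30.4878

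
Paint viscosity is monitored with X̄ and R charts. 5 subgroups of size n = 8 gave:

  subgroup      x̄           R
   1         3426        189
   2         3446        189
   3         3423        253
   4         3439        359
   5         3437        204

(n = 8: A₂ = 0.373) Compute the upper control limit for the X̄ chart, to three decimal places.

3523.272

X̄̄ = (3426 + 3446 + 3423 + 3439 + 3437) / 5 = 17171.0000 / 5 = 3434.2000
R̄ = (189 + 189 + 253 + 359 + 204) / 5 = 1194.0000 / 5 = 238.8000
UCL = X̄̄ + A₂·R̄ = 3434.2000 + 0.373 × 238.8000 = 3523.2724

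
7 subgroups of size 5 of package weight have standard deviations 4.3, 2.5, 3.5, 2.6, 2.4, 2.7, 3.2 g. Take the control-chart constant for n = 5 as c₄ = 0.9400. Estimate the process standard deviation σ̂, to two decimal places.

s̄ = (4.3 + 2.5 + 3.5 + 2.6 + 2.4 + 2.7 + 3.2) / 7 = 3.0286
σ̂ = s̄ / c₄ = 3.0286 / 0.9400 = 3.2219

3.22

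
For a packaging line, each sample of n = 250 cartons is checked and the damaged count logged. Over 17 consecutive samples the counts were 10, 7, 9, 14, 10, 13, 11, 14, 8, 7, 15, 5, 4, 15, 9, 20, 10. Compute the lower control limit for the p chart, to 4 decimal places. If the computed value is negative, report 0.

p̄ = Σdᵢ / (k·n) = 181 / (17 × 250) = 0.04259
LCL = p̄ − 3·√(p̄(1−p̄)/n) = 0.04259 − 3 × 0.01277 = 0.00428

0.0043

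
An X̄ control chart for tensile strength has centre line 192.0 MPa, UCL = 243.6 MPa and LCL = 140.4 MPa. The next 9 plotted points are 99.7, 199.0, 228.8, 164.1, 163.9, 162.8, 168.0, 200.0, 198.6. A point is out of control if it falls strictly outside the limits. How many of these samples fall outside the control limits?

Compare each point to [140.4, 243.6]: sample 1 = 99.7 < LCL.

1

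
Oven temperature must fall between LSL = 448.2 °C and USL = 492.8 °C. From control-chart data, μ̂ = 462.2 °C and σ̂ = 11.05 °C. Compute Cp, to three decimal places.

0.673

Cp = (USL − LSL) / (6σ̂) = (492.8 − 448.2) / (6 × 11.05) = 44.6000 / 66.3000 = 0.6727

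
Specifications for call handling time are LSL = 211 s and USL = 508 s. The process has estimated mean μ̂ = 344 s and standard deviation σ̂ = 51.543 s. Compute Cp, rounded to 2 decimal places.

0.96

Cp = (USL − LSL) / (6σ̂) = (508 − 211) / (6 × 51.543) = 297.0000 / 309.2580 = 0.9604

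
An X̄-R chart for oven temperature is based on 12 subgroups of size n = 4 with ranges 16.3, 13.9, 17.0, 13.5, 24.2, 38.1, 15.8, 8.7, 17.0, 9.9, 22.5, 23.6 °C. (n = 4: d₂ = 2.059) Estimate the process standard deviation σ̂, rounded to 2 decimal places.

8.92

R̄ = (16.3 + 13.9 + 17.0 + 13.5 + 24.2 + 38.1 + 15.8 + 8.7 + 17.0 + 9.9 + 22.5 + 23.6) / 12 = 18.3750
σ̂ = R̄ / d₂ = 18.3750 / 2.059 = 8.9242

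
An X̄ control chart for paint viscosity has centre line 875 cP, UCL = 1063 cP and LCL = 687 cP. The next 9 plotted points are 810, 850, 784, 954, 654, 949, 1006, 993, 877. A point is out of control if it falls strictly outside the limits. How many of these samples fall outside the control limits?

1

Compare each point to [687, 1063]: sample 5 = 654 < LCL.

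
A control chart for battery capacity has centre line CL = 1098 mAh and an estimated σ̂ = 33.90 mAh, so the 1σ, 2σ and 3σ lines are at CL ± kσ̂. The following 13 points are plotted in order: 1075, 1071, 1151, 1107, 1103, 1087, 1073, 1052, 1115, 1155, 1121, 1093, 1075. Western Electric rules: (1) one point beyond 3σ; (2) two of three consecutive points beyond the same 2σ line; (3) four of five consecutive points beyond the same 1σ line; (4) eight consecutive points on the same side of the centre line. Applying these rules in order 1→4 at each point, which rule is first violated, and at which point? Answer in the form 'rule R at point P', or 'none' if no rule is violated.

Zone of each point (C = within 1σ̂, B = 1σ̂–2σ̂, A = 2σ̂–3σ̂, * = beyond 3σ̂; sign = side of CL): 1:-C, 2:-C, 3:+B, 4:+C, 5:+C, 6:-C, 7:-C, 8:-B, 9:+C, 10:+B, 11:+C, 12:-C, 13:-C
No rule fires across all 13 points.

none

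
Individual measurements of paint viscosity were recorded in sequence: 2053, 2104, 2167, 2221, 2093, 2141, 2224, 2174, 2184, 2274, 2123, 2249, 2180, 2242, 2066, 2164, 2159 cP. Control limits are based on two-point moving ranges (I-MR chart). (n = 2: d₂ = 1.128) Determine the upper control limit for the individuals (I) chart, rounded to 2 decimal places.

2375.87

X̄ = (2053 + 2104 + 2167 + 2221 + 2093 + 2141 + 2224 + 2174 + 2184 + 2274 + 2123 + 2249 + 2180 + 2242 + 2066 + 2164 + 2159) / 17 = 2165.7647
Moving ranges: 51, 63, 54, 128, 48, 83, 50, 10, 90, 151, 126, 69, 62, 176, 98, 5; M̄R̄ = 1264.0000 / 16 = 79.0000
UCL = X̄ + 3·M̄R̄/d₂ = 2165.7647 + 3 × 79.0000 / 1.128 = 2375.8711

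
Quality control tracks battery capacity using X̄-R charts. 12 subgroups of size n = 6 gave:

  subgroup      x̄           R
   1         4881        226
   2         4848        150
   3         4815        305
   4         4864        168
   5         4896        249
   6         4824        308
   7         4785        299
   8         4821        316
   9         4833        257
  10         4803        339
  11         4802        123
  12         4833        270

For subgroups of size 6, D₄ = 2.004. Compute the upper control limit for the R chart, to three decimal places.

502.670

R̄ = (226 + 150 + 305 + 168 + 249 + 308 + 299 + 316 + 257 + 339 + 123 + 270) / 12 = 3010.0000 / 12 = 250.8333
UCL_R = D₄·R̄ = 2.004 × 250.8333 = 502.6700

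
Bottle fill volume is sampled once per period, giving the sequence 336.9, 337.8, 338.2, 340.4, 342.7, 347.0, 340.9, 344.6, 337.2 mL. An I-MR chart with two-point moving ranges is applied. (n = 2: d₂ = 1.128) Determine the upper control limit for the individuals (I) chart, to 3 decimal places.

X̄ = (336.9 + 337.8 + 338.2 + 340.4 + 342.7 + 347.0 + 340.9 + 344.6 + 337.2) / 9 = 340.6333
Moving ranges: 0.9, 0.4, 2.2, 2.3, 4.3, 6.1, 3.7, 7.4; M̄R̄ = 27.3000 / 8 = 3.4125
UCL = X̄ + 3·M̄R̄/d₂ = 340.6333 + 3 × 3.4125 / 1.128 = 349.7091

349.709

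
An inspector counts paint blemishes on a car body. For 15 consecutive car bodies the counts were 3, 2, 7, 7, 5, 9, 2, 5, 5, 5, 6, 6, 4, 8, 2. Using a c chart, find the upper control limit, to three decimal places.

11.819

c̄ = (3 + 2 + 7 + 7 + 5 + 9 + 2 + 5 + 5 + 5 + 6 + 6 + 4 + 8 + 2) / 15 = 76 / 15 = 5.0667
UCL = c̄ + 3√c̄ = 5.0667 + 3 × √5.0667 = 5.0667 + 3 × 2.2509 = 11.8194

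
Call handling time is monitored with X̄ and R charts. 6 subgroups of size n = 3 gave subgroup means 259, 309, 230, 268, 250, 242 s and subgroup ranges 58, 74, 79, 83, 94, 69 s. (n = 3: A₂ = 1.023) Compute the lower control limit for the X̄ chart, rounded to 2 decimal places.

X̄̄ = (259 + 309 + 230 + 268 + 250 + 242) / 6 = 1558.0000 / 6 = 259.6667
R̄ = (58 + 74 + 79 + 83 + 94 + 69) / 6 = 457.0000 / 6 = 76.1667
LCL = X̄̄ − A₂·R̄ = 259.6667 − 1.023 × 76.1667 = 181.7482

181.75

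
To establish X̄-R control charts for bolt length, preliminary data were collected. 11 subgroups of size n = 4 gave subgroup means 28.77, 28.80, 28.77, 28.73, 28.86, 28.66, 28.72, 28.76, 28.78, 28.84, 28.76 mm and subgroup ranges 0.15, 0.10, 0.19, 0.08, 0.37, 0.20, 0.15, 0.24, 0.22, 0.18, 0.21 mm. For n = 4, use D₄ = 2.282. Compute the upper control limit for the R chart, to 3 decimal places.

0.434

R̄ = (0.15 + 0.10 + 0.19 + 0.08 + 0.37 + 0.20 + 0.15 + 0.24 + 0.22 + 0.18 + 0.21) / 11 = 2.0900 / 11 = 0.1900
UCL_R = D₄·R̄ = 2.282 × 0.1900 = 0.4336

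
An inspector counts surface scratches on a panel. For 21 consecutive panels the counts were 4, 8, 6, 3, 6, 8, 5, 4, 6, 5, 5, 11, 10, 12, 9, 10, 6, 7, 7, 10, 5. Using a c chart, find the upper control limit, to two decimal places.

14.94

c̄ = (4 + 8 + 6 + 3 + 6 + 8 + 5 + 4 + 6 + 5 + 5 + 11 + 10 + 12 + 9 + 10 + 6 + 7 + 7 + 10 + 5) / 21 = 147 / 21 = 7.0000
UCL = c̄ + 3√c̄ = 7.0000 + 3 × √7.0000 = 7.0000 + 3 × 2.6458 = 14.9373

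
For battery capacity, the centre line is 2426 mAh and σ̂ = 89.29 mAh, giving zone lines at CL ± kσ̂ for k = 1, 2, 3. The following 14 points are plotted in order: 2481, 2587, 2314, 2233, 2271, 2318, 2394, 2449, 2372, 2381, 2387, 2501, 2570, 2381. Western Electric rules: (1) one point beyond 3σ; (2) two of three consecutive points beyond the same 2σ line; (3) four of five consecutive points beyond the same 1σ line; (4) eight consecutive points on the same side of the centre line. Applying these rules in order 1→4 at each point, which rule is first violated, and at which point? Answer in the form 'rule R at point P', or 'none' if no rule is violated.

rule 3 at point 6

Zone of each point (C = within 1σ̂, B = 1σ̂–2σ̂, A = 2σ̂–3σ̂, * = beyond 3σ̂; sign = side of CL): 1:+C, 2:+B, 3:-B, 4:-A, 5:-B, 6:-B, 7:-C, 8:+C, 9:-C, 10:-C, 11:-C, 12:+C, 13:+B, 14:-C
Rule 3 (four of five consecutive points beyond the same 1σ limit) is satisfied at point 6.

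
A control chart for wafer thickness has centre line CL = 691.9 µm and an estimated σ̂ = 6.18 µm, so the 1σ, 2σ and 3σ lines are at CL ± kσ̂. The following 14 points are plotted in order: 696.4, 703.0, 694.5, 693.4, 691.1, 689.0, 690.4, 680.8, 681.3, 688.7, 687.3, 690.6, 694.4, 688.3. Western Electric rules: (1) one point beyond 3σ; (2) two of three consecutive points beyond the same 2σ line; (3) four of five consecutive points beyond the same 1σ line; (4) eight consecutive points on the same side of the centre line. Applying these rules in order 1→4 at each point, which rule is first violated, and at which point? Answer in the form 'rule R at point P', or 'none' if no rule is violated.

rule 4 at point 12

Zone of each point (C = within 1σ̂, B = 1σ̂–2σ̂, A = 2σ̂–3σ̂, * = beyond 3σ̂; sign = side of CL): 1:+C, 2:+B, 3:+C, 4:+C, 5:-C, 6:-C, 7:-C, 8:-B, 9:-B, 10:-C, 11:-C, 12:-C, 13:+C, 14:-C
Rule 4 (eight consecutive points on the same side of the centre line) is satisfied at point 12.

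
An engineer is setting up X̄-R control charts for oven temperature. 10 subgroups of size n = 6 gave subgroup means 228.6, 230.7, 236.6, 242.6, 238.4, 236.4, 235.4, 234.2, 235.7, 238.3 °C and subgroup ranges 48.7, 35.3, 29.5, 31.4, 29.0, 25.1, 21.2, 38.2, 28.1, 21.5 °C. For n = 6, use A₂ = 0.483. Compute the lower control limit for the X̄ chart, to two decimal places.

X̄̄ = (228.6 + 230.7 + 236.6 + 242.6 + 238.4 + 236.4 + 235.4 + 234.2 + 235.7 + 238.3) / 10 = 2356.9000 / 10 = 235.6900
R̄ = (48.7 + 35.3 + 29.5 + 31.4 + 29.0 + 25.1 + 21.2 + 38.2 + 28.1 + 21.5) / 10 = 308.0000 / 10 = 30.8000
LCL = X̄̄ − A₂·R̄ = 235.6900 − 0.483 × 30.8000 = 220.8136

220.81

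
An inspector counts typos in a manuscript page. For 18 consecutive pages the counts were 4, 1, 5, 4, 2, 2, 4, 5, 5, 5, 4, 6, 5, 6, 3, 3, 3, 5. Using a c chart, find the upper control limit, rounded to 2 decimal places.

c̄ = (4 + 1 + 5 + 4 + 2 + 2 + 4 + 5 + 5 + 5 + 4 + 6 + 5 + 6 + 3 + 3 + 3 + 5) / 18 = 72 / 18 = 4.0000
UCL = c̄ + 3√c̄ = 4.0000 + 3 × √4.0000 = 4.0000 + 3 × 2.0000 = 10.0000

10.00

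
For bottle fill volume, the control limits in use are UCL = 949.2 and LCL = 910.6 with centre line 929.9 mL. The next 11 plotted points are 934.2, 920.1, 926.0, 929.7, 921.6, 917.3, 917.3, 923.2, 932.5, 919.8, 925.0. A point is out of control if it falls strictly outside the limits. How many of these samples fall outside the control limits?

0

All 11 points lie within [910.6, 949.2].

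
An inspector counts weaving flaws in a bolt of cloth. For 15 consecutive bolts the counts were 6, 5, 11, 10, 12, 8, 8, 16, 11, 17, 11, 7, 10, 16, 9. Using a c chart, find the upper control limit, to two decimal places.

c̄ = (6 + 5 + 11 + 10 + 12 + 8 + 8 + 16 + 11 + 17 + 11 + 7 + 10 + 16 + 9) / 15 = 157 / 15 = 10.4667
UCL = c̄ + 3√c̄ = 10.4667 + 3 × √10.4667 = 10.4667 + 3 × 3.2352 = 20.1723

20.17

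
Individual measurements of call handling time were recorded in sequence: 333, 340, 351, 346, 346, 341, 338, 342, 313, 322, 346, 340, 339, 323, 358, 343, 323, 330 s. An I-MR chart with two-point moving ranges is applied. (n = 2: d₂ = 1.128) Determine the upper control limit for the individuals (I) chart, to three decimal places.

368.264

X̄ = (333 + 340 + 351 + 346 + 346 + 341 + 338 + 342 + 313 + 322 + 346 + 340 + 339 + 323 + 358 + 343 + 323 + 330) / 18 = 337.4444
Moving ranges: 7, 11, 5, 0, 5, 3, 4, 29, 9, 24, 6, 1, 16, 35, 15, 20, 7; M̄R̄ = 197.0000 / 17 = 11.5882
UCL = X̄ + 3·M̄R̄/d₂ = 337.4444 + 3 × 11.5882 / 1.128 = 368.2642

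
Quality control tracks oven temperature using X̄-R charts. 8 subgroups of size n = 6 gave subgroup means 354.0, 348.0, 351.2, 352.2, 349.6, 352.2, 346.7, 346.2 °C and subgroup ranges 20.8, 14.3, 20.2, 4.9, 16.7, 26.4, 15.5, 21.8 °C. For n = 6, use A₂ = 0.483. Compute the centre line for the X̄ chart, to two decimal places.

350.01

X̄̄ = (354.0 + 348.0 + 351.2 + 352.2 + 349.6 + 352.2 + 346.7 + 346.2) / 8 = 2800.1000 / 8 = 350.0125
CL = X̄̄ = 350.0125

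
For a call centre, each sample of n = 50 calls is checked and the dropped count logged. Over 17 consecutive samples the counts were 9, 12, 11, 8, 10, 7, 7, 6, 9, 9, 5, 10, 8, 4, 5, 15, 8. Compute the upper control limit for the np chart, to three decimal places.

p̄ = Σdᵢ / (k·n) = 143 / (17 × 50) = 0.16824
UCL = np̄ + 3·√(np̄(1−p̄)) = 8.4118 + 3 × √(8.4118×0.83176) = 8.4118 + 3 × 2.6451 = 16.3471

16.347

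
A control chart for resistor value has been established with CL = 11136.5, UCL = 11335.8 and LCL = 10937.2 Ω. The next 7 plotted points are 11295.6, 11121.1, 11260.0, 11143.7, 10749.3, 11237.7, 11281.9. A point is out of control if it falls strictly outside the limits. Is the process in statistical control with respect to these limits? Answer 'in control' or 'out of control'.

out of control

Compare each point to [10937.2, 11335.8]: sample 5 = 10749.3 < LCL.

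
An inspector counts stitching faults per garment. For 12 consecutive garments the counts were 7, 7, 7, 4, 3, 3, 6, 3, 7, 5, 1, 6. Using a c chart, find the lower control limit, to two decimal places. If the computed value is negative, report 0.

c̄ = (7 + 7 + 7 + 4 + 3 + 3 + 6 + 3 + 7 + 5 + 1 + 6) / 12 = 59 / 12 = 4.9167
LCL = c̄ − 3√c̄ = 4.9167 − 3 × 2.2174 = -1.7354 → 0 (cannot be negative)

0.00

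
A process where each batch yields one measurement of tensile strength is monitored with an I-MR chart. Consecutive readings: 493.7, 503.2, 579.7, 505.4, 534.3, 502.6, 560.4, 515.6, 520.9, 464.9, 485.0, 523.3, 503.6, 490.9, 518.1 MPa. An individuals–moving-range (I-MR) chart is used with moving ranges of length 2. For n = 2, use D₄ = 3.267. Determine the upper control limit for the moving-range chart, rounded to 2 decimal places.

Moving ranges: 9.5, 76.5, 74.3, 28.9, 31.7, 57.8, 44.8, 5.3, 56.0, 20.1, 38.3, 19.7, 12.7, 27.2; M̄R̄ = 502.8000 / 14 = 35.9143
UCL_MR = D₄·M̄R̄ = 3.267 × 35.9143 = 117.3320

117.33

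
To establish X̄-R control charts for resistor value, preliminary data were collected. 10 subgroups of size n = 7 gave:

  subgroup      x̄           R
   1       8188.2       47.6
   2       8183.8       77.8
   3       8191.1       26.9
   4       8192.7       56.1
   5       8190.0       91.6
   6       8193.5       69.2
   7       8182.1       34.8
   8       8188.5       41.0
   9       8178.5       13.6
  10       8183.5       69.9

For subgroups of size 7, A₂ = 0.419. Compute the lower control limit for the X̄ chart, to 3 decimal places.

X̄̄ = (8188.2 + 8183.8 + 8191.1 + 8192.7 + 8190.0 + 8193.5 + 8182.1 + 8188.5 + 8178.5 + 8183.5) / 10 = 81871.9000 / 10 = 8187.1900
R̄ = (47.6 + 77.8 + 26.9 + 56.1 + 91.6 + 69.2 + 34.8 + 41.0 + 13.6 + 69.9) / 10 = 528.5000 / 10 = 52.8500
LCL = X̄̄ − A₂·R̄ = 8187.1900 − 0.419 × 52.8500 = 8165.0458

8165.046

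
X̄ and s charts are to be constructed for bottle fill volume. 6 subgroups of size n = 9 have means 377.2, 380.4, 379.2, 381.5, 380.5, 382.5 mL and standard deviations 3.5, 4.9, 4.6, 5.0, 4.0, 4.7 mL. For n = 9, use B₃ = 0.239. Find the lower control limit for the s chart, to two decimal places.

1.06

s̄ = (3.5 + 4.9 + 4.6 + 5.0 + 4.0 + 4.7) / 6 = 4.4500
LCL_s = B₃·s̄ = 0.239 × 4.4500 = 1.0635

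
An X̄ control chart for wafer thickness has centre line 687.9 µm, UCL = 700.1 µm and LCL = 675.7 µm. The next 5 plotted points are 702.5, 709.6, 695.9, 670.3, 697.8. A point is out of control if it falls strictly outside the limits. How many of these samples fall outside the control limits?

3

Compare each point to [675.7, 700.1]: sample 1 = 702.5 > UCL; sample 2 = 709.6 > UCL; sample 4 = 670.3 < LCL.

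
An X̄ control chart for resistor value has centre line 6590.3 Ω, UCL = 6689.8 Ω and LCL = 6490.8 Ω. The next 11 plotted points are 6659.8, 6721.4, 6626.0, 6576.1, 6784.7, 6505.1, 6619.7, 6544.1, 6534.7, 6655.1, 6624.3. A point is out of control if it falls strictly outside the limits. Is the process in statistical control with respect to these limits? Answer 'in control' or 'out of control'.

out of control

Compare each point to [6490.8, 6689.8]: sample 2 = 6721.4 > UCL; sample 5 = 6784.7 > UCL.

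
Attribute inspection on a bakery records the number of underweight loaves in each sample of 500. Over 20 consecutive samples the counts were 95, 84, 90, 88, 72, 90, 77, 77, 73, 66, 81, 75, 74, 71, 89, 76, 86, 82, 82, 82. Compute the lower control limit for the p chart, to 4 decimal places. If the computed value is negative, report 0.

p̄ = Σdᵢ / (k·n) = 1610 / (20 × 500) = 0.16100
LCL = p̄ − 3·√(p̄(1−p̄)/n) = 0.16100 − 3 × 0.01644 = 0.11169

0.1117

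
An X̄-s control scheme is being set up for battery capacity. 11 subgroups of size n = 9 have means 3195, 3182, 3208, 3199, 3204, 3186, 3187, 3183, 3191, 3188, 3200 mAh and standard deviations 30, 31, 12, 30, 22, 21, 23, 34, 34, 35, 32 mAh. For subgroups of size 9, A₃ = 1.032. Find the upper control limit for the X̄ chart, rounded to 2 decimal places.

X̄̄ = (3195 + 3182 + 3208 + 3199 + 3204 + 3186 + 3187 + 3183 + 3191 + 3188 + 3200) / 11 = 3193.0000
s̄ = (30 + 31 + 12 + 30 + 22 + 21 + 23 + 34 + 34 + 35 + 32) / 11 = 27.6364
UCL = X̄̄ + A₃·s̄ = 3193.0000 + 1.032 × 27.6364 = 3221.5207

3221.52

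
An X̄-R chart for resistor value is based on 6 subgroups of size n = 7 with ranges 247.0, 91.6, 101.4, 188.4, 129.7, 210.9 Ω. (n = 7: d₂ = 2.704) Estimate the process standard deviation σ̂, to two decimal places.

59.73

R̄ = (247.0 + 91.6 + 101.4 + 188.4 + 129.7 + 210.9) / 6 = 161.5000
σ̂ = R̄ / d₂ = 161.5000 / 2.704 = 59.7263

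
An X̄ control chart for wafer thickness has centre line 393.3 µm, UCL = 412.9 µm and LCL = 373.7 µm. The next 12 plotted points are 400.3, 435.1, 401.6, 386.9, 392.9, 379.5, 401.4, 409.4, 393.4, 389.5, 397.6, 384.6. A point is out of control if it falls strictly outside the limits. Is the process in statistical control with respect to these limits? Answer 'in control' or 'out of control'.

Compare each point to [373.7, 412.9]: sample 2 = 435.1 > UCL.

out of control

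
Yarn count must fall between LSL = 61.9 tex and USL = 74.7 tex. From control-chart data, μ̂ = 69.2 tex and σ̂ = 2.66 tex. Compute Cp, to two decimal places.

0.80

Cp = (USL − LSL) / (6σ̂) = (74.7 − 61.9) / (6 × 2.66) = 12.8000 / 15.9600 = 0.8020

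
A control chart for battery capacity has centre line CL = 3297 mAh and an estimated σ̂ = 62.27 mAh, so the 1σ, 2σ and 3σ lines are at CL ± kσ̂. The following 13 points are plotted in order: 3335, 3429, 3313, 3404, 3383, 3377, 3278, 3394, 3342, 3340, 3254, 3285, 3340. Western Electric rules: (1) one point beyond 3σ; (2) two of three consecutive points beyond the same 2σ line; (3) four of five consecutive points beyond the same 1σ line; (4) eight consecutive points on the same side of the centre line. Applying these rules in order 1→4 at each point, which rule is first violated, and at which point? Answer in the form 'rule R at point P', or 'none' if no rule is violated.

rule 3 at point 6

Zone of each point (C = within 1σ̂, B = 1σ̂–2σ̂, A = 2σ̂–3σ̂, * = beyond 3σ̂; sign = side of CL): 1:+C, 2:+A, 3:+C, 4:+B, 5:+B, 6:+B, 7:-C, 8:+B, 9:+C, 10:+C, 11:-C, 12:-C, 13:+C
Rule 3 (four of five consecutive points beyond the same 1σ limit) is satisfied at point 6.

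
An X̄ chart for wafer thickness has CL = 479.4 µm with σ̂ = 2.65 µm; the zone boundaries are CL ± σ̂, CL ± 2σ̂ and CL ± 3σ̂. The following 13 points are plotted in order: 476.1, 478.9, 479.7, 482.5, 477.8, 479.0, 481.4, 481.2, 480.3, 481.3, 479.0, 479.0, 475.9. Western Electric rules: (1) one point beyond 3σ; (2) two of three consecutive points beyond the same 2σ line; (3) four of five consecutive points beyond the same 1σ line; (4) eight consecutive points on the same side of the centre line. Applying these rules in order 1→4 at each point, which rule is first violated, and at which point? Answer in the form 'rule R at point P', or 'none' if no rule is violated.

none

Zone of each point (C = within 1σ̂, B = 1σ̂–2σ̂, A = 2σ̂–3σ̂, * = beyond 3σ̂; sign = side of CL): 1:-B, 2:-C, 3:+C, 4:+B, 5:-C, 6:-C, 7:+C, 8:+C, 9:+C, 10:+C, 11:-C, 12:-C, 13:-B
No rule fires across all 13 points.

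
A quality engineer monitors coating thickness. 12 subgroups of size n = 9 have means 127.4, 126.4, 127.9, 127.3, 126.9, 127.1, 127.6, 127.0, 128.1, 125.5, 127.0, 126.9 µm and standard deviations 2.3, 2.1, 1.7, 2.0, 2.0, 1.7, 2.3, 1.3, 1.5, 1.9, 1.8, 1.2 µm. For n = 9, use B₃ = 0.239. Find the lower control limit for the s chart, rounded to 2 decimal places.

0.43

s̄ = (2.3 + 2.1 + 1.7 + 2.0 + 2.0 + 1.7 + 2.3 + 1.3 + 1.5 + 1.9 + 1.8 + 1.2) / 12 = 1.8167
LCL_s = B₃·s̄ = 0.239 × 1.8167 = 0.4342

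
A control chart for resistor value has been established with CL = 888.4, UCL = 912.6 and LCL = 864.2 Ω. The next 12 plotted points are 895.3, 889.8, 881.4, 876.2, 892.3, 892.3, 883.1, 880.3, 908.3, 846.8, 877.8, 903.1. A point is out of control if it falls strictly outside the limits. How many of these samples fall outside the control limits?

1

Compare each point to [864.2, 912.6]: sample 10 = 846.8 < LCL.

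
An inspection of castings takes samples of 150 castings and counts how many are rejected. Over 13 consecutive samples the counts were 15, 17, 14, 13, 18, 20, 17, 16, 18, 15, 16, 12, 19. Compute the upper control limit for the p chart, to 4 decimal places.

p̄ = Σdᵢ / (k·n) = 210 / (13 × 150) = 0.10769
UCL = p̄ + 3·√(p̄(1−p̄)/n) = 0.10769 + 3 × √(0.10769×0.89231/150) = 0.10769 + 3 × 0.02531 = 0.18362

0.1836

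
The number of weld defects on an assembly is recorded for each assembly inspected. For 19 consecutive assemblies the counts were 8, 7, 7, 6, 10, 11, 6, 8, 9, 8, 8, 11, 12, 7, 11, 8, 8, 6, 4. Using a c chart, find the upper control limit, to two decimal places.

c̄ = (8 + 7 + 7 + 6 + 10 + 11 + 6 + 8 + 9 + 8 + 8 + 11 + 12 + 7 + 11 + 8 + 8 + 6 + 4) / 19 = 155 / 19 = 8.1579
UCL = c̄ + 3√c̄ = 8.1579 + 3 × √8.1579 = 8.1579 + 3 × 2.8562 = 16.7265

16.73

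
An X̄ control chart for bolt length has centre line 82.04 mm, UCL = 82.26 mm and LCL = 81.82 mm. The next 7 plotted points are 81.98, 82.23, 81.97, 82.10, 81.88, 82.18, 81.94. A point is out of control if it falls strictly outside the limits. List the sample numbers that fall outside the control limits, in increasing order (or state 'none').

All 7 points lie within [81.82, 82.26].

none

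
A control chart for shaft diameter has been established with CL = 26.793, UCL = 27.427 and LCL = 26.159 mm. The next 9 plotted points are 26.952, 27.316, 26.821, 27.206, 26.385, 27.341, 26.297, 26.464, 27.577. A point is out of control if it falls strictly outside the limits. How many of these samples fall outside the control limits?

1

Compare each point to [26.159, 27.427]: sample 9 = 27.577 > UCL.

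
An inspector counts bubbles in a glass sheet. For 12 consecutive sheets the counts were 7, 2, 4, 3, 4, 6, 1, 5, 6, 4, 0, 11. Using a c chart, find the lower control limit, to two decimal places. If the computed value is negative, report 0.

0.00

c̄ = (7 + 2 + 4 + 3 + 4 + 6 + 1 + 5 + 6 + 4 + 0 + 11) / 12 = 53 / 12 = 4.4167
LCL = c̄ − 3√c̄ = 4.4167 − 3 × 2.1016 = -1.8881 → 0 (cannot be negative)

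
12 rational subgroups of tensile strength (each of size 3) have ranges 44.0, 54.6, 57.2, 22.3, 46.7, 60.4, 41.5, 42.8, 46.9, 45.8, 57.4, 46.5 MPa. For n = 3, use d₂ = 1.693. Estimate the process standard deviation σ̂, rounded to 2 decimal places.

27.86

R̄ = (44.0 + 54.6 + 57.2 + 22.3 + 46.7 + 60.4 + 41.5 + 42.8 + 46.9 + 45.8 + 57.4 + 46.5) / 12 = 47.1750
σ̂ = R̄ / d₂ = 47.1750 / 1.693 = 27.8647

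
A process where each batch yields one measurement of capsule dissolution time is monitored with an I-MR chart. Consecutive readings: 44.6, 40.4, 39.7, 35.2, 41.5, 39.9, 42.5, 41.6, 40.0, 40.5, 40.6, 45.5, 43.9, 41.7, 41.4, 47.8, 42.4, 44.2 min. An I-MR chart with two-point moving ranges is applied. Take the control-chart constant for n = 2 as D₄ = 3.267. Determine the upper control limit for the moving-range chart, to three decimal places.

8.763

Moving ranges: 4.2, 0.7, 4.5, 6.3, 1.6, 2.6, 0.9, 1.6, 0.5, 0.1, 4.9, 1.6, 2.2, 0.3, 6.4, 5.4, 1.8; M̄R̄ = 45.6000 / 17 = 2.6824
UCL_MR = D₄·M̄R̄ = 3.267 × 2.6824 = 8.7632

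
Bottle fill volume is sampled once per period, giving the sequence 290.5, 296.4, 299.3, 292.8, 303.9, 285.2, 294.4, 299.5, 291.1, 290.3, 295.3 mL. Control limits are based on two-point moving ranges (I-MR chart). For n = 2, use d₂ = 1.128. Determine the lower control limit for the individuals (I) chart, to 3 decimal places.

X̄ = (290.5 + 296.4 + 299.3 + 292.8 + 303.9 + 285.2 + 294.4 + 299.5 + 291.1 + 290.3 + 295.3) / 11 = 294.4273
Moving ranges: 5.9, 2.9, 6.5, 11.1, 18.7, 9.2, 5.1, 8.4, 0.8, 5.0; M̄R̄ = 73.6000 / 10 = 7.3600
LCL = X̄ − 3·M̄R̄/d₂ = 294.4273 − 3 × 7.3600 / 1.128 = 274.8528

274.853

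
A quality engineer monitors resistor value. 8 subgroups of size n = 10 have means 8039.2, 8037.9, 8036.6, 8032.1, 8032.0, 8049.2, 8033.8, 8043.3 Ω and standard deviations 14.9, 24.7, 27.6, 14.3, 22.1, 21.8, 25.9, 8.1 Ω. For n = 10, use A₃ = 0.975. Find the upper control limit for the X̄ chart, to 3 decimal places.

X̄̄ = (8039.2 + 8037.9 + 8036.6 + 8032.1 + 8032.0 + 8049.2 + 8033.8 + 8043.3) / 8 = 8038.0125
s̄ = (14.9 + 24.7 + 27.6 + 14.3 + 22.1 + 21.8 + 25.9 + 8.1) / 8 = 19.9250
UCL = X̄̄ + A₃·s̄ = 8038.0125 + 0.975 × 19.9250 = 8057.4394

8057.439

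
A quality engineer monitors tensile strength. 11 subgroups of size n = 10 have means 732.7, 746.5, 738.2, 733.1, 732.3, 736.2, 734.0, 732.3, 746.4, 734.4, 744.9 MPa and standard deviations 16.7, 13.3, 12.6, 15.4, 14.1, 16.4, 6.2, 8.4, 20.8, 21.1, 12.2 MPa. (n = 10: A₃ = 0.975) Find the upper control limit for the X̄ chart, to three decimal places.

751.297

X̄̄ = (732.7 + 746.5 + 738.2 + 733.1 + 732.3 + 736.2 + 734.0 + 732.3 + 746.4 + 734.4 + 744.9) / 11 = 737.3636
s̄ = (16.7 + 13.3 + 12.6 + 15.4 + 14.1 + 16.4 + 6.2 + 8.4 + 20.8 + 21.1 + 12.2) / 11 = 14.2909
UCL = X̄̄ + A₃·s̄ = 737.3636 + 0.975 × 14.2909 = 751.2973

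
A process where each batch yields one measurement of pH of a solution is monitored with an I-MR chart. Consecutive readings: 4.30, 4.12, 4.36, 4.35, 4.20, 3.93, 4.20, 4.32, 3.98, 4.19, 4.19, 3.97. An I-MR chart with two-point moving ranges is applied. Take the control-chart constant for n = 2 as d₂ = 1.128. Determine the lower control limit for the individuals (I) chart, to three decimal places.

X̄ = (4.30 + 4.12 + 4.36 + 4.35 + 4.20 + 3.93 + 4.20 + 4.32 + 3.98 + 4.19 + 4.19 + 3.97) / 12 = 4.1758
Moving ranges: 0.18, 0.24, 0.01, 0.15, 0.27, 0.27, 0.12, 0.34, 0.21, 0.00, 0.22; M̄R̄ = 2.0100 / 11 = 0.1827
LCL = X̄ − 3·M̄R̄/d₂ = 4.1758 − 3 × 0.1827 / 1.128 = 3.6899

3.690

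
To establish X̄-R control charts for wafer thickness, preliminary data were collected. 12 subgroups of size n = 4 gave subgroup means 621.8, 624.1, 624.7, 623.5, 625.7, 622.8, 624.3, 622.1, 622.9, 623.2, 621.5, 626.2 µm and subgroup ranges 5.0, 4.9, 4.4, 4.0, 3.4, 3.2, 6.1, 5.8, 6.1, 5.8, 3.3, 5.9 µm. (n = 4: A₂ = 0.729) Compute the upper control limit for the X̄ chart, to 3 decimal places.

X̄̄ = (621.8 + 624.1 + 624.7 + 623.5 + 625.7 + 622.8 + 624.3 + 622.1 + 622.9 + 623.2 + 621.5 + 626.2) / 12 = 7482.8000 / 12 = 623.5667
R̄ = (5.0 + 4.9 + 4.4 + 4.0 + 3.4 + 3.2 + 6.1 + 5.8 + 6.1 + 5.8 + 3.3 + 5.9) / 12 = 57.9000 / 12 = 4.8250
UCL = X̄̄ + A₂·R̄ = 623.5667 + 0.729 × 4.8250 = 627.0841

627.084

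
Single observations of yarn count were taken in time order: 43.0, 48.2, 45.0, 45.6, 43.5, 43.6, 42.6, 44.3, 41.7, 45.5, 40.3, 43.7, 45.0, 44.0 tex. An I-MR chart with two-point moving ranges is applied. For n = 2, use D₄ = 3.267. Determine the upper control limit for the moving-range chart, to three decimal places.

Moving ranges: 5.2, 3.2, 0.6, 2.1, 0.1, 1.0, 1.7, 2.6, 3.8, 5.2, 3.4, 1.3, 1.0; M̄R̄ = 31.2000 / 13 = 2.4000
UCL_MR = D₄·M̄R̄ = 3.267 × 2.4000 = 7.8408

7.841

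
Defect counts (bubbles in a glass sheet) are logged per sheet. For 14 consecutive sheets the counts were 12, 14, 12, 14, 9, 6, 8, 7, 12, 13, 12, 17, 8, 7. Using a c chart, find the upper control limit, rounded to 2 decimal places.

20.64

c̄ = (12 + 14 + 12 + 14 + 9 + 6 + 8 + 7 + 12 + 13 + 12 + 17 + 8 + 7) / 14 = 151 / 14 = 10.7857
UCL = c̄ + 3√c̄ = 10.7857 + 3 × √10.7857 = 10.7857 + 3 × 3.2842 = 20.6382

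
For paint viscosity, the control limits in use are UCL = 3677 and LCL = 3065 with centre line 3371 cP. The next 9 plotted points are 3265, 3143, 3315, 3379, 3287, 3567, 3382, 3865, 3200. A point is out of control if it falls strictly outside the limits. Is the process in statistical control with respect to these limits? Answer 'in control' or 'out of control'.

out of control

Compare each point to [3065, 3677]: sample 8 = 3865 > UCL.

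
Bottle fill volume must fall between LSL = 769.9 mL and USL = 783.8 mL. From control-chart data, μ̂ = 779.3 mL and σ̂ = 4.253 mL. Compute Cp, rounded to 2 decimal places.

Cp = (USL − LSL) / (6σ̂) = (783.8 − 769.9) / (6 × 4.253) = 13.9000 / 25.5180 = 0.5447

0.54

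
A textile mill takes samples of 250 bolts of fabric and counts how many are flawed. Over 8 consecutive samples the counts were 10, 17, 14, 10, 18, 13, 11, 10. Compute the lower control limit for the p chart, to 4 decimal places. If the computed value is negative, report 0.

0.0096

p̄ = Σdᵢ / (k·n) = 103 / (8 × 250) = 0.05150
LCL = p̄ − 3·√(p̄(1−p̄)/n) = 0.05150 − 3 × 0.01398 = 0.00957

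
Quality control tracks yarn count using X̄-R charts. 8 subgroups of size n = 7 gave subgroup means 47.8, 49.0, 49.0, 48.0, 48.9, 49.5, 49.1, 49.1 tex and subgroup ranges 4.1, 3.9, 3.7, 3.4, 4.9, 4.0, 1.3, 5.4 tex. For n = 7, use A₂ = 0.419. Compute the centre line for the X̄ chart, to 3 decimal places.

X̄̄ = (47.8 + 49.0 + 49.0 + 48.0 + 48.9 + 49.5 + 49.1 + 49.1) / 8 = 390.4000 / 8 = 48.8000
CL = X̄̄ = 48.8000

48.800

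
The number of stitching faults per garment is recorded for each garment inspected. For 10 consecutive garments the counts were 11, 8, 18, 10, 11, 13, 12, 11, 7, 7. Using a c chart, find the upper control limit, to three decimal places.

c̄ = (11 + 8 + 18 + 10 + 11 + 13 + 12 + 11 + 7 + 7) / 10 = 108 / 10 = 10.8000
UCL = c̄ + 3√c̄ = 10.8000 + 3 × √10.8000 = 10.8000 + 3 × 3.2863 = 20.6590

20.659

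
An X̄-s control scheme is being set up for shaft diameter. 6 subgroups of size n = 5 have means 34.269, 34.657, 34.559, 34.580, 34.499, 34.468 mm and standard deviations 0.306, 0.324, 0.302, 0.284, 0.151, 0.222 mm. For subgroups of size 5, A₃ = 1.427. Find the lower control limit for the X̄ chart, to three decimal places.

X̄̄ = (34.269 + 34.657 + 34.559 + 34.580 + 34.499 + 34.468) / 6 = 34.5053
s̄ = (0.306 + 0.324 + 0.302 + 0.284 + 0.151 + 0.222) / 6 = 0.2648
LCL = X̄̄ − A₃·s̄ = 34.5053 − 1.427 × 0.2648 = 34.1274

34.127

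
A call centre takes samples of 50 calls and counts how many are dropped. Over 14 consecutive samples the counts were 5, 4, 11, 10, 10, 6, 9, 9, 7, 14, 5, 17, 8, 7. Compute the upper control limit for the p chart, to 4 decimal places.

p̄ = Σdᵢ / (k·n) = 122 / (14 × 50) = 0.17429
UCL = p̄ + 3·√(p̄(1−p̄)/n) = 0.17429 + 3 × √(0.17429×0.82571/50) = 0.17429 + 3 × 0.05365 = 0.33523

0.3352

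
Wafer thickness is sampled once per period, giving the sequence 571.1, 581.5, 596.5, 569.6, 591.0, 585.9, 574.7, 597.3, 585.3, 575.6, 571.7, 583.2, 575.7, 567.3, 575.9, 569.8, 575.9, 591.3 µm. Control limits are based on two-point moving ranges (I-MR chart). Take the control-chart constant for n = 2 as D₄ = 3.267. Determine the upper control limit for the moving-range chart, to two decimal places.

Moving ranges: 10.4, 15.0, 26.9, 21.4, 5.1, 11.2, 22.6, 12.0, 9.7, 3.9, 11.5, 7.5, 8.4, 8.6, 6.1, 6.1, 15.4; M̄R̄ = 201.8000 / 17 = 11.8706
UCL_MR = D₄·M̄R̄ = 3.267 × 11.8706 = 38.7812

38.78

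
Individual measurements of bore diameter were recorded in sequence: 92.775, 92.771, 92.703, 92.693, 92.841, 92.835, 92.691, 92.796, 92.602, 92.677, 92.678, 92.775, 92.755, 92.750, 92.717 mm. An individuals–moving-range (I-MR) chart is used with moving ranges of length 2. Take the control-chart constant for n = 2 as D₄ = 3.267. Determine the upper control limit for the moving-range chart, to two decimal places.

0.21

Moving ranges: 0.004, 0.068, 0.010, 0.148, 0.006, 0.144, 0.105, 0.194, 0.075, 0.001, 0.097, 0.020, 0.005, 0.033; M̄R̄ = 0.9100 / 14 = 0.0650
UCL_MR = D₄·M̄R̄ = 3.267 × 0.0650 = 0.2124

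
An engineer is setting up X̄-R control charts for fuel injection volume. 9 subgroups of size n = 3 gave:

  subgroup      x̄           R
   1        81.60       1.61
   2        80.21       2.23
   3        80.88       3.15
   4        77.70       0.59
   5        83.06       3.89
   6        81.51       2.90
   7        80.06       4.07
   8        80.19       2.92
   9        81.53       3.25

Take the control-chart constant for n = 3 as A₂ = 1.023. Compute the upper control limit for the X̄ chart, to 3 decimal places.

X̄̄ = (81.60 + 80.21 + 80.88 + 77.70 + 83.06 + 81.51 + 80.06 + 80.19 + 81.53) / 9 = 726.7400 / 9 = 80.7489
R̄ = (1.61 + 2.23 + 3.15 + 0.59 + 3.89 + 2.90 + 4.07 + 2.92 + 3.25) / 9 = 24.6100 / 9 = 2.7344
UCL = X̄̄ + A₂·R̄ = 80.7489 + 1.023 × 2.7344 = 83.5462

83.546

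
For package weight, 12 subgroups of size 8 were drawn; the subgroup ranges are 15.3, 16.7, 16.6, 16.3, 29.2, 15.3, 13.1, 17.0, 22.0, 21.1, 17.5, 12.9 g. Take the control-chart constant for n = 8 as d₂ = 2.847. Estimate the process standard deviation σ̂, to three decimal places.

6.235

R̄ = (15.3 + 16.7 + 16.6 + 16.3 + 29.2 + 15.3 + 13.1 + 17.0 + 22.0 + 21.1 + 17.5 + 12.9) / 12 = 17.7500
σ̂ = R̄ / d₂ = 17.7500 / 2.847 = 6.2346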